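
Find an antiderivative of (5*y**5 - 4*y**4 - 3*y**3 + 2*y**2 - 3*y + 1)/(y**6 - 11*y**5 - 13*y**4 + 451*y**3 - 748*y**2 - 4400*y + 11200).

835*log(y - 7)/27 - 2131*log(y - 5)/30 + 687715*log(y - 4)/15552 - 179*log(y + 4)/192 + 4421*log(y + 5)/2430 - 3925/(216*y - 864) + C

Factor the denominator: (y - 7)*(y - 5)*(y - 4)**2*(y + 4)*(y + 5).
Partial-fraction decomposition: 4421/(2430*(y + 5)) - 179/(192*(y + 4)) + 687715/(15552*(y - 4)) + 3925/(216*(y - 4)**2) - 2131/(30*(y - 5)) + 835/(27*(y - 7)).
Integrate each term; A/(y−a) gives A·log|y−a|; A/(y−a)² gives −A/(y−a).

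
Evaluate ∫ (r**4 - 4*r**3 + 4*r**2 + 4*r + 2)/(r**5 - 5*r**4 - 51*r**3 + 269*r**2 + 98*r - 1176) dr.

1255*log(r - 7)/1512 - 41*log(r - 4)/99 + 23*log(r - 3)/200 - 29*log(r + 2)/675 + 3943*log(r + 7)/7700 + C

Factor the denominator: (r - 7)*(r - 4)*(r - 3)*(r + 2)*(r + 7).
Partial-fraction decomposition: 3943/(7700*(r + 7)) - 29/(675*(r + 2)) + 23/(200*(r - 3)) - 41/(99*(r - 4)) + 1255/(1512*(r - 7)).
Integrate each term: A/(r−a) contributes A·log|r−a|.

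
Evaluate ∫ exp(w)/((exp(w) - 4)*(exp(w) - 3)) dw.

log(exp(w) - 4) - log(exp(w) - 3) + C

Let u = e^w, du = e^w dw.
The integral becomes ∫ du/((u-3)(u-4)); decompose into partial fractions.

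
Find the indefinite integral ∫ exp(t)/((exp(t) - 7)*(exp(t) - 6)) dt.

log(exp(t) - 7) - log(exp(t) - 6) + C

Let u = e^t, du = e^t dt.
The integral becomes ∫ du/((u-6)(u-7)); decompose into partial fractions.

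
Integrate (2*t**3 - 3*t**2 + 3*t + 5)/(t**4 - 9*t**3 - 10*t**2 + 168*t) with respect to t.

Factor the denominator: t*(t - 7)*(t - 6)*(t + 4).
Partial-fraction decomposition: 183/(440*(t + 4)) - 347/(60*(t - 6)) + 565/(77*(t - 7)) + 5/(168*t).
Integrate each term: A/(t−a) contributes A·log|t−a|.

5*log(t)/168 + 565*log(t - 7)/77 - 347*log(t - 6)/60 + 183*log(t + 4)/440 + C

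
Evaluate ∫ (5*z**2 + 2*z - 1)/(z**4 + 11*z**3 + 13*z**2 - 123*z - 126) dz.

Factor the denominator: (z - 3)*(z + 1)*(z + 6)*(z + 7).
Partial-fraction decomposition: -23/(6*(z + 7)) + 167/(45*(z + 6)) - 1/(60*(z + 1)) + 5/(36*(z - 3)).
Integrate each term: A/(z−a) contributes A·log|z−a|.

5*log(z - 3)/36 - log(z + 1)/60 + 167*log(z + 6)/45 - 23*log(z + 7)/6 + C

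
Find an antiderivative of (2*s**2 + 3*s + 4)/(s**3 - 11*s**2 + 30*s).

Factor the denominator: s*(s - 6)*(s - 5).
Partial-fraction decomposition: -69/(5*(s - 5)) + 47/(3*(s - 6)) + 2/(15*s).
Integrate each term: A/(s−a) contributes A·log|s−a|.

2*log(s)/15 + 47*log(s - 6)/3 - 69*log(s - 5)/5 + C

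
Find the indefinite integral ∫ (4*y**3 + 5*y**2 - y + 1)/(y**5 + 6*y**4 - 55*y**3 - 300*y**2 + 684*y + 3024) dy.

1039*log(y - 6)/2808 - 333*log(y - 4)/1540 - 59*log(y + 3)/756 + 677*log(y + 6)/360 - 1119*log(y + 7)/572 + C

Factor the denominator: (y - 6)*(y - 4)*(y + 3)*(y + 6)*(y + 7).
Partial-fraction decomposition: -1119/(572*(y + 7)) + 677/(360*(y + 6)) - 59/(756*(y + 3)) - 333/(1540*(y - 4)) + 1039/(2808*(y - 6)).
Integrate each term: A/(y−a) contributes A·log|y−a|.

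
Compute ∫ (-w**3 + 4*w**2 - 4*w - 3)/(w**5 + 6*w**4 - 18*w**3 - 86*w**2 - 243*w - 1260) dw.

-2*log(w - 5)/153 - 47*log(w + 4)/225 + 47*log(w + 7)/174 - 1187*log(w**2 + 9)/49300 + 991*atan(w/3)/24650 + C

Factor the denominator: (w - 5)*(w + 4)*(w + 7)*(w**2 + 9).
Partial-fraction decomposition: -(1187*w - 2973)/(24650*(w**2 + 9)) + 47/(174*(w + 7)) - 47/(225*(w + 4)) - 2/(153*(w - 5)).
Integrate each term; A/(w−a) gives A·log|w−a|; the (Bw+D)/(w²+p²) term gives a log and an atan.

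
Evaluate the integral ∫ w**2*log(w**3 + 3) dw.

w**3*log(w**3 + 3)/3 - w**3/3 + log(w**3 + 3) + C

Let u = w**3 + 3, so du = (3*w**2) dw.
The integral becomes (1/3)·∫ log(u) du; integrate by parts with u′=log(u), dv′=du.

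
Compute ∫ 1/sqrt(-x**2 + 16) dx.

asin(x/4) + C

Substitute x = 4·sin(θ), so dx = 4·cos(θ) dθ and the radical becomes sqrt(-x**2 + 16) = 4·cos(θ) by the Pythagorean identity.
Integrate the resulting trig expression in θ, then back-substitute θ = asin(x/4), sin(θ) = x/4, cos(θ) = sqrt(-x**2 + 16)/4 (absorbing any constant into C).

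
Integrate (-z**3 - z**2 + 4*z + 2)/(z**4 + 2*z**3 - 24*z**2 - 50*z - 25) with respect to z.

-16*log(z - 5)/45 - 19*log(z + 1)/144 - 41*log(z + 5)/80 - 1/(12*z + 12) + C

Factor the denominator: (z - 5)*(z + 1)**2*(z + 5).
Partial-fraction decomposition: -41/(80*(z + 5)) - 19/(144*(z + 1)) + 1/(12*(z + 1)**2) - 16/(45*(z - 5)).
Integrate each term; A/(z−a) gives A·log|z−a|; A/(z−a)² gives −A/(z−a).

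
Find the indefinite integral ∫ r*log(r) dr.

r**2*log(r)/2 - r**2/4 + C

Use integration by parts with u = log(r), dv = r dr.
Then du = 1/r dr and v = r**2/2.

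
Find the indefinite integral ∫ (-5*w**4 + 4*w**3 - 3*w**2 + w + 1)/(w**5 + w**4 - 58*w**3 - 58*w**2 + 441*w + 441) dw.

Factor the denominator: (w - 7)*(w - 3)*(w + 1)*(w + 3)*(w + 7).
Partial-fraction decomposition: -451/(112*(w + 7)) + 271/(240*(w + 3)) - 1/(32*(w + 1)) + 1/(3*(w - 3)) - 2693/(1120*(w - 7)).
Integrate each term: A/(w−a) contributes A·log|w−a|.

-2693*log(w - 7)/1120 + log(w - 3)/3 - log(w + 1)/32 + 271*log(w + 3)/240 - 451*log(w + 7)/112 + C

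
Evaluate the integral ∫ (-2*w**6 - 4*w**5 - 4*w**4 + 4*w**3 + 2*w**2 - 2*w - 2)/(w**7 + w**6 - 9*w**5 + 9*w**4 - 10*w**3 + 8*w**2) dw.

Factor the denominator: w**2*(w - 2)*(w - 1)*(w + 4)*(w**2 + 1).
Partial-fraction decomposition: 2*(2*w - 1)/(5*(w**2 + 1)) - 157/(240*(w + 4)) + 4/(5*(w - 1)) - 143/(60*(w - 2)) - 9/(16*w) - 1/(4*w**2).
Integrate each term; A/(w−a) gives A·log|w−a|; the (Bw+D)/(w²+p²) term gives a log and an atan.

-9*log(w)/16 - 143*log(w - 2)/60 + 4*log(w - 1)/5 - 157*log(w + 4)/240 + 2*log(w**2 + 1)/5 - 2*atan(w)/5 + 1/(4*w) + C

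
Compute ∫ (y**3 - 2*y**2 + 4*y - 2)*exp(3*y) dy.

Use integration by parts with u = y**3 - 2*y**2 + 4*y - 2, dv = exp(3*y) dy, so v = exp(3*y)/3.
Apply parts 3 times (tabular method): alternate signs, differentiate u down to 0, integrate dv up.

(y**3 - 3*y**2 + 6*y - 4)*exp(3*y)/3 + C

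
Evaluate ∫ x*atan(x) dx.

x**2*atan(x)/2 - x/2 + atan(x)/2 + C

Use integration by parts with u = arctan(x), dv = x dx.
Then du = 1/(x**2 + 1) dx.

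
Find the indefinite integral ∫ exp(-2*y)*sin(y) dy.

-2*exp(-2*y)*sin(y)/5 - exp(-2*y)*cos(y)/5 + C

Let I denote the integral. Integrate by parts with u = sin(y), dv = exp(-2*y) dy, so v = -exp(-2*y)/2: I = -exp(-2*y)*sin(y)/2 + (1/2)·∫ exp(-2*y)*cos(y) dy.
Apply parts again with u = cos(y), dv = exp(-2*y) dy: ∫ exp(-2*y)*cos(y) dy = -exp(-2*y)*cos(y)/2 − (1/2)·I. Substituting back brings back I: I = -exp(-2*y)*sin(y)/2 - exp(-2*y)*cos(y)/4 − (1/4)·I.
Solving for I: (1 + 1/4)·I equals the remaining terms, so I = (4/5)·(-exp(-2*y)*sin(y)/2 - exp(-2*y)*cos(y)/4).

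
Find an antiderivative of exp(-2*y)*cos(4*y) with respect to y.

exp(-2*y)*sin(4*y)/5 - exp(-2*y)*cos(4*y)/10 + C

Let I denote the integral. Integrate by parts with u = cos(4*y), dv = exp(-2*y) dy, so v = -exp(-2*y)/2: I = -exp(-2*y)*cos(4*y)/2 − 2·∫ exp(-2*y)*sin(4*y) dy.
Apply parts again with u = sin(4*y), dv = exp(-2*y) dy: ∫ exp(-2*y)*sin(4*y) dy = -exp(-2*y)*sin(4*y)/2 + 2·I. Substituting back brings back I: I = exp(-2*y)*sin(4*y) - exp(-2*y)*cos(4*y)/2 − 4·I.
Solving for I: (1 + 4)·I equals the remaining terms, so I = (1/5)·(exp(-2*y)*sin(4*y) - exp(-2*y)*cos(4*y)/2).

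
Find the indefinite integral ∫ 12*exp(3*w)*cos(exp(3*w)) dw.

4*sin(exp(3*w)) + C

Let u = exp(3*w), so du = (3*exp(3*w)) dw.
Rewriting, the integral becomes 4·∫ cos(u) du = 4·sin(u).
Substituting back, u = exp(3*w).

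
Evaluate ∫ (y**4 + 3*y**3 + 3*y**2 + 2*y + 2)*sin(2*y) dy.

-y**4*cos(2*y)/2 + y**3*sin(2*y) - 3*y**3*cos(2*y)/2 + 9*y**2*sin(2*y)/4 + 5*y*cos(2*y)/4 - 5*sin(2*y)/8 - cos(2*y) + C

Use integration by parts with u = y**4 + 3*y**3 + 3*y**2 + 2*y + 2, dv = sin(2*y) dy, so v = -cos(2*y)/2.
Apply parts 4 times (tabular method): alternate signs, differentiate u down to 0, integrate dv up.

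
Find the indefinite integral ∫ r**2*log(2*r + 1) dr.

r**3*log(2*r + 1)/3 - r**3/9 + r**2/12 - r/12 + log(2*r + 1)/24 + C

Use integration by parts with u = log(2*r + 1), dv = r**2 dr.
Then du = 2/(2*r + 1) dr and v = r**3/3.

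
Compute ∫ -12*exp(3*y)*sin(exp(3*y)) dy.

4*cos(exp(3*y)) + C

Let u = exp(3*y), so du = (3*exp(3*y)) dy.
Rewriting, the integral becomes -4·∫ sin(u) du = -4·-cos(u).
Substituting back, u = exp(3*y).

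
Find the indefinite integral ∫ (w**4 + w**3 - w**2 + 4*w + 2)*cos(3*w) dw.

Use integration by parts with u = w**4 + w**3 - w**2 + 4*w + 2, dv = cos(3*w) dw, so v = sin(3*w)/3.
Apply parts 4 times (tabular method): alternate signs, differentiate u down to 0, integrate dv up.

w**4*sin(3*w)/3 + w**3*sin(3*w)/3 + 4*w**3*cos(3*w)/9 - 7*w**2*sin(3*w)/9 + w**2*cos(3*w)/3 + 10*w*sin(3*w)/9 - 14*w*cos(3*w)/27 + 68*sin(3*w)/81 + 10*cos(3*w)/27 + C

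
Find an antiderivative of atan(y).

Use integration by parts with u = arctan(y), dv = dy.
Then du = 1/(y**2 + 1) dy.

y*atan(y) - log(y**2 + 1)/2 + C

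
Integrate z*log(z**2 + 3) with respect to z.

Let u = z**2 + 3, so du = (2*z) dz.
The integral becomes (1/2)·∫ log(u) du; integrate by parts with u′=log(u), dv′=du.

z**2*log(z**2 + 3)/2 - z**2/2 + 3*log(z**2 + 3)/2 + C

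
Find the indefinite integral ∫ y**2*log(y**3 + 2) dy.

y**3*log(y**3 + 2)/3 - y**3/3 + 2*log(y**3 + 2)/3 + C

Let u = y**3 + 2, so du = (3*y**2) dy.
The integral becomes (1/3)·∫ log(u) du; integrate by parts with u′=log(u), dv′=du.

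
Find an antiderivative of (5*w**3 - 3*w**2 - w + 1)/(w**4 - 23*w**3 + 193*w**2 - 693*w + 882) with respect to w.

Factor the denominator: (w - 7)**2*(w - 6)*(w - 3).
Partial-fraction decomposition: -53/(24*(w - 3)) + 967/(3*(w - 6)) - 2521/(8*(w - 7)) + 781/(2*(w - 7)**2).
Integrate each term; A/(w−a) gives A·log|w−a|; A/(w−a)² gives −A/(w−a).

-2521*log(w - 7)/8 + 967*log(w - 6)/3 - 53*log(w - 3)/24 - 781/(2*w - 14) + C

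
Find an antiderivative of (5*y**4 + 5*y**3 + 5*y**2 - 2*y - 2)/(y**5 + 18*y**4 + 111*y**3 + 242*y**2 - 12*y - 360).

Factor the denominator: (y - 1)*(y + 2)*(y + 5)*(y + 6)**2.
Partial-fraction decomposition: -55217/(392*(y + 6)) - 2795/(14*(y + 6)**2) + 2633/(18*(y + 5)) - 31/(72*(y + 2)) + 11/(882*(y - 1)).
Integrate each term; A/(y−a) gives A·log|y−a|; A/(y−a)² gives −A/(y−a).

11*log(y - 1)/882 - 31*log(y + 2)/72 + 2633*log(y + 5)/18 - 55217*log(y + 6)/392 + 2795/(14*y + 84) + C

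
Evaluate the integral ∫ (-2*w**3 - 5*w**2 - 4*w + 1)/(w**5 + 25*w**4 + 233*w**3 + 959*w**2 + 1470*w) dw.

log(w)/1470 - 73*log(w + 5)/10 + 277*log(w + 6)/6 - 3809*log(w + 7)/98 + 235/(7*w + 49) + C

Factor the denominator: w*(w + 5)*(w + 6)*(w + 7)**2.
Partial-fraction decomposition: -3809/(98*(w + 7)) - 235/(7*(w + 7)**2) + 277/(6*(w + 6)) - 73/(10*(w + 5)) + 1/(1470*w).
Integrate each term; A/(w−a) gives A·log|w−a|; A/(w−a)² gives −A/(w−a).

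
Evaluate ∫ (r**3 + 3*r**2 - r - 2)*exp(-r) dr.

Use integration by parts with u = r**3 + 3*r**2 - r - 2, dv = exp(-r) dr, so v = -exp(-r).
Apply parts 3 times (tabular method): alternate signs, differentiate u down to 0, integrate dv up.

(-r**3 - 6*r**2 - 11*r - 9)*exp(-r) + C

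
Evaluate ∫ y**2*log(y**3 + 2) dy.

y**3*log(y**3 + 2)/3 - y**3/3 + 2*log(y**3 + 2)/3 + C

Let u = y**3 + 2, so du = (3*y**2) dy.
The integral becomes (1/3)·∫ log(u) du; integrate by parts with u′=log(u), dv′=du.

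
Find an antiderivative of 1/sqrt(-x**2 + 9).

Substitute x = 3·sin(θ), so dx = 3·cos(θ) dθ and the radical becomes sqrt(-x**2 + 9) = 3·cos(θ) by the Pythagorean identity.
Integrate the resulting trig expression in θ, then back-substitute θ = asin(x/3), sin(θ) = x/3, cos(θ) = sqrt(-x**2 + 9)/3 (absorbing any constant into C).

asin(x/3) + C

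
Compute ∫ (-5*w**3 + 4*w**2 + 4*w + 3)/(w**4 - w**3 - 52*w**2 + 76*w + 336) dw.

Factor the denominator: (w - 6)*(w - 4)*(w + 2)*(w + 7).
Partial-fraction decomposition: -1886/(715*(w + 7)) + 17/(80*(w + 2)) + 79/(44*(w - 4)) - 909/(208*(w - 6)).
Integrate each term: A/(w−a) contributes A·log|w−a|.

-909*log(w - 6)/208 + 79*log(w - 4)/44 + 17*log(w + 2)/80 - 1886*log(w + 7)/715 + C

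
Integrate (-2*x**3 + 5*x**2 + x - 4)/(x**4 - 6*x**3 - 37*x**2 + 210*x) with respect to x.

-2*log(x)/105 - 219*log(x - 7)/91 + 62*log(x - 5)/55 - 301*log(x + 6)/429 + C

Factor the denominator: x*(x - 7)*(x - 5)*(x + 6).
Partial-fraction decomposition: -301/(429*(x + 6)) + 62/(55*(x - 5)) - 219/(91*(x - 7)) - 2/(105*x).
Integrate each term: A/(x−a) contributes A·log|x−a|.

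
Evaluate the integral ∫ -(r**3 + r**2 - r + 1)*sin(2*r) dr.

Use integration by parts with u = r**3 + r**2 - r + 1, dv = -sin(2*r) dr, so v = cos(2*r)/2.
Apply parts 3 times (tabular method): alternate signs, differentiate u down to 0, integrate dv up.

r**3*cos(2*r)/2 - 3*r**2*sin(2*r)/4 + r**2*cos(2*r)/2 - r*sin(2*r)/2 - 5*r*cos(2*r)/4 + 5*sin(2*r)/8 + cos(2*r)/4 + C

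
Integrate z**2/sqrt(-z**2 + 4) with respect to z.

Substitute z = 2·sin(θ), so dz = 2·cos(θ) dθ and the radical becomes sqrt(-z**2 + 4) = 2·cos(θ) by the Pythagorean identity.
Integrate the resulting trig expression in θ, then back-substitute θ = asin(z/2), sin(θ) = z/2, cos(θ) = sqrt(-z**2 + 4)/2 (absorbing any constant into C).

-z*sqrt(-z**2 + 4)/2 + 2*asin(z/2) + C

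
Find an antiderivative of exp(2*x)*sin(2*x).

Let I denote the integral. Integrate by parts with u = sin(2*x), dv = exp(2*x) dx, so v = exp(2*x)/2: I = exp(2*x)*sin(2*x)/2 − ∫ exp(2*x)*cos(2*x) dx.
Apply parts again with u = cos(2*x), dv = exp(2*x) dx: ∫ exp(2*x)*cos(2*x) dx = exp(2*x)*cos(2*x)/2 + I. Substituting back brings back I: I = exp(2*x)*sin(2*x)/2 - exp(2*x)*cos(2*x)/2 − I.
Solving for I: (1 + 1)·I equals the remaining terms, so I = (1/2)·(exp(2*x)*sin(2*x)/2 - exp(2*x)*cos(2*x)/2).

exp(2*x)*sin(2*x)/4 - exp(2*x)*cos(2*x)/4 + C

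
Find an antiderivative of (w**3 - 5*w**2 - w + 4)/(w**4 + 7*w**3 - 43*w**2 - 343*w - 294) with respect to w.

95*log(w - 7)/1456 + log(w + 1)/240 - 386*log(w + 6)/65 + 577*log(w + 7)/84 + C

Factor the denominator: (w - 7)*(w + 1)*(w + 6)*(w + 7).
Partial-fraction decomposition: 577/(84*(w + 7)) - 386/(65*(w + 6)) + 1/(240*(w + 1)) + 95/(1456*(w - 7)).
Integrate each term: A/(w−a) contributes A·log|w−a|.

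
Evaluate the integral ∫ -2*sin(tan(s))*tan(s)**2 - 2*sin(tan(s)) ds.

2*cos(tan(s)) + C

Let u = tan(s), so du = (tan(s)**2 + 1) ds.
Rewriting, the integral becomes -2·∫ sin(u) du = -2·-cos(u).
Substituting back, u = tan(s).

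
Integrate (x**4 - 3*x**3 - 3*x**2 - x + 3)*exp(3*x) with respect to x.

(27*x**4 - 117*x**3 + 36*x**2 - 51*x + 98)*exp(3*x)/81 + C

Use integration by parts with u = x**4 - 3*x**3 - 3*x**2 - x + 3, dv = exp(3*x) dx, so v = exp(3*x)/3.
Apply parts 4 times (tabular method): alternate signs, differentiate u down to 0, integrate dv up.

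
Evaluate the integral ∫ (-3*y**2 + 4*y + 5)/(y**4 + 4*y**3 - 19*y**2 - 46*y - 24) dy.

Factor the denominator: (y - 4)*(y + 1)**2*(y + 6).
Partial-fraction decomposition: 127/(250*(y + 6)) - 2/(5*(y + 1)) + 2/(25*(y + 1)**2) - 27/(250*(y - 4)).
Integrate each term; A/(y−a) gives A·log|y−a|; A/(y−a)² gives −A/(y−a).

-27*log(y - 4)/250 - 2*log(y + 1)/5 + 127*log(y + 6)/250 - 2/(25*y + 25) + C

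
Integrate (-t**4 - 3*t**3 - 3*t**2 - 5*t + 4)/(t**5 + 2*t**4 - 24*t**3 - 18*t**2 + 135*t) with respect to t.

Factor the denominator: t*(t - 3)**2*(t + 3)*(t + 5).
Partial-fraction decomposition: -37/(80*(t + 5)) + 1/(27*(t + 3)) - 29/(48*(t - 3)) - 25/(18*(t - 3)**2) + 4/(135*t).
Integrate each term; A/(t−a) gives A·log|t−a|; A/(t−a)² gives −A/(t−a).

4*log(t)/135 - 29*log(t - 3)/48 + log(t + 3)/27 - 37*log(t + 5)/80 + 25/(18*t - 54) + C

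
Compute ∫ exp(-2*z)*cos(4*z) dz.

exp(-2*z)*sin(4*z)/5 - exp(-2*z)*cos(4*z)/10 + C

Let I denote the integral. Integrate by parts with u = cos(4*z), dv = exp(-2*z) dz, so v = -exp(-2*z)/2: I = -exp(-2*z)*cos(4*z)/2 − 2·∫ exp(-2*z)*sin(4*z) dz.
Apply parts again with u = sin(4*z), dv = exp(-2*z) dz: ∫ exp(-2*z)*sin(4*z) dz = -exp(-2*z)*sin(4*z)/2 + 2·I. Substituting back brings back I: I = exp(-2*z)*sin(4*z) - exp(-2*z)*cos(4*z)/2 − 4·I.
Solving for I: (1 + 4)·I equals the remaining terms, so I = (1/5)·(exp(-2*z)*sin(4*z) - exp(-2*z)*cos(4*z)/2).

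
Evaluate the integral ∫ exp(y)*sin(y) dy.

Let I denote the integral. Integrate by parts with u = sin(y), dv = exp(y) dy, so v = exp(y): I = exp(y)*sin(y) − ∫ exp(y)*cos(y) dy.
Apply parts again with u = cos(y), dv = exp(y) dy: ∫ exp(y)*cos(y) dy = exp(y)*cos(y) + I. Substituting back brings back I: I = exp(y)*sin(y) - exp(y)*cos(y) − I.
Solving for I: (1 + 1)·I equals the remaining terms, so I = (1/2)·(exp(y)*sin(y) - exp(y)*cos(y)).

exp(y)*sin(y)/2 - exp(y)*cos(y)/2 + C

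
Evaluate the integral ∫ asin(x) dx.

Use integration by parts with u = arcsin(x), dv = dx.
Then du = 1/sqrt(-x**2 + 1) dx.

x*asin(x) + sqrt(-x**2 + 1) + C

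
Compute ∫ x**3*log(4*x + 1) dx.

x**4*log(4*x + 1)/4 - x**4/16 + x**3/48 - x**2/128 + x/256 - log(4*x + 1)/1024 + C

Use integration by parts with u = log(4*x + 1), dv = x**3 dx.
Then du = 4/(4*x + 1) dx and v = x**4/4.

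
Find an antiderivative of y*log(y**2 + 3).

Let u = y**2 + 3, so du = (2*y) dy.
The integral becomes (1/2)·∫ log(u) du; integrate by parts with u′=log(u), dv′=du.

y**2*log(y**2 + 3)/2 - y**2/2 + 3*log(y**2 + 3)/2 + C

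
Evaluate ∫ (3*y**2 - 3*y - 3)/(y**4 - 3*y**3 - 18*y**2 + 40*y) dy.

Factor the denominator: y*(y - 5)*(y - 2)*(y + 4).
Partial-fraction decomposition: -19/(72*(y + 4)) - 1/(12*(y - 2)) + 19/(45*(y - 5)) - 3/(40*y).
Integrate each term: A/(y−a) contributes A·log|y−a|.

-3*log(y)/40 + 19*log(y - 5)/45 - log(y - 2)/12 - 19*log(y + 4)/72 + C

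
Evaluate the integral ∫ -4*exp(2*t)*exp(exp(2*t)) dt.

Let u = exp(2*t), so du = (2*exp(2*t)) dt.
Rewriting, the integral becomes -2·∫ e^u du = -2·e^u.
Substituting back, u = exp(2*t).

-2*exp(exp(2*t)) + C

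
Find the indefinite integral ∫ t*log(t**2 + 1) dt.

Let u = t**2 + 1, so du = (2*t) dt.
The integral becomes (1/2)·∫ log(u) du; integrate by parts with u′=log(u), dv′=du.

t**2*log(t**2 + 1)/2 - t**2/2 + log(t**2 + 1)/2 + C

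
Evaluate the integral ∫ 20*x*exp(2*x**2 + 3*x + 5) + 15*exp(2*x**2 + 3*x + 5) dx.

5*exp(2*x**2 + 3*x + 5) + C

Let u = 2*x**2 + 3*x + 5, so du = (4*x + 3) dx.
Rewriting, the integral becomes 5·∫ e^u du = 5·e^u.
Substituting back, u = 2*x**2 + 3*x + 5.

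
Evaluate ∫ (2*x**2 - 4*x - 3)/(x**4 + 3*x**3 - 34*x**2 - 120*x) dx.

log(x)/40 + 3*log(x - 6)/44 + 9*log(x + 4)/8 - 67*log(x + 5)/55 + C

Factor the denominator: x*(x - 6)*(x + 4)*(x + 5).
Partial-fraction decomposition: -67/(55*(x + 5)) + 9/(8*(x + 4)) + 3/(44*(x - 6)) + 1/(40*x).
Integrate each term: A/(x−a) contributes A·log|x−a|.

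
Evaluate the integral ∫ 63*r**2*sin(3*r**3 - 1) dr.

-7*cos(3*r**3 - 1) + C

Let u = 3*r**3 - 1, so du = (9*r**2) dr.
Rewriting, the integral becomes 7·∫ sin(u) du = 7·-cos(u).
Substituting back, u = 3*r**3 - 1.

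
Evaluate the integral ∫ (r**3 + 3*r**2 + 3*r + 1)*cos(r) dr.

r**3*sin(r) + 3*r**2*sin(r) + 3*r**2*cos(r) - 3*r*sin(r) + 6*r*cos(r) - 5*sin(r) - 3*cos(r) + C

Use integration by parts with u = r**3 + 3*r**2 + 3*r + 1, dv = cos(r) dr, so v = sin(r).
Apply parts 3 times (tabular method): alternate signs, differentiate u down to 0, integrate dv up.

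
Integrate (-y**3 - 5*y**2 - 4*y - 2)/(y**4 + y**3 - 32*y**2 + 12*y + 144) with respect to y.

Factor the denominator: (y - 4)*(y - 3)*(y + 2)*(y + 6).
Partial-fraction decomposition: -29/(180*(y + 6)) - 1/(20*(y + 2)) + 86/(45*(y - 3)) - 27/(10*(y - 4)).
Integrate each term: A/(y−a) contributes A·log|y−a|.

-27*log(y - 4)/10 + 86*log(y - 3)/45 - log(y + 2)/20 - 29*log(y + 6)/180 + C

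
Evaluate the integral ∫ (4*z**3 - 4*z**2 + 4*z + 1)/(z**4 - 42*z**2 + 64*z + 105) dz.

421*log(z - 5)/144 - 17*log(z - 3)/16 - 11*log(z + 1)/144 + 319*log(z + 7)/144 + C

Factor the denominator: (z - 5)*(z - 3)*(z + 1)*(z + 7).
Partial-fraction decomposition: 319/(144*(z + 7)) - 11/(144*(z + 1)) - 17/(16*(z - 3)) + 421/(144*(z - 5)).
Integrate each term: A/(z−a) contributes A·log|z−a|.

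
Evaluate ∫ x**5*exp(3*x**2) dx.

Let u = x², du = 2x dx; rewrite as (1/2)∫ u^2·exp(3u) du.
Now integrate by parts 2 times.

(9*x**4 - 6*x**2 + 2)*exp(3*x**2)/54 + C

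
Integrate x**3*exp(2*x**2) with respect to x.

Let u = x², du = 2x dx; rewrite as (1/2)∫ u^1·exp(2u) du.
Now integrate by parts 1 time.

(2*x**2 - 1)*exp(2*x**2)/8 + C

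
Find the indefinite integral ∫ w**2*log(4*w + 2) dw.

w**3*log(4*w + 2)/3 - w**3/9 + w**2/12 - w/12 + log(2*w + 1)/24 + C

Use integration by parts with u = log(4*w + 2), dv = w**2 dw.
Then du = 4/(4*w + 2) dw and v = w**3/3.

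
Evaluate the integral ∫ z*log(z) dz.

z**2*log(z)/2 - z**2/4 + C

Use integration by parts with u = log(z), dv = z dz.
Then du = 1/z dz and v = z**2/2.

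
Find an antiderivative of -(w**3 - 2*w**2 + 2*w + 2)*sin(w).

w**3*cos(w) - 3*w**2*sin(w) - 2*w**2*cos(w) + 4*w*sin(w) - 4*w*cos(w) + 4*sin(w) + 6*cos(w) + C

Use integration by parts with u = w**3 - 2*w**2 + 2*w + 2, dv = -sin(w) dw, so v = cos(w).
Apply parts 3 times (tabular method): alternate signs, differentiate u down to 0, integrate dv up.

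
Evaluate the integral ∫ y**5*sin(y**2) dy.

-y**4*cos(y**2)/2 + y**2*sin(y**2) + cos(y**2) + C

Let u = y², du = 2y dy; rewrite as (1/2)∫ u^2·sin(1u) du.
Now integrate by parts 2 times.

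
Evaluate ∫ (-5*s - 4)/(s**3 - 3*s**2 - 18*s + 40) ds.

Factor the denominator: (s - 5)*(s - 2)*(s + 4).
Partial-fraction decomposition: 8/(27*(s + 4)) + 7/(9*(s - 2)) - 29/(27*(s - 5)).
Integrate each term: A/(s−a) contributes A·log|s−a|.

-29*log(s - 5)/27 + 7*log(s - 2)/9 + 8*log(s + 4)/27 + C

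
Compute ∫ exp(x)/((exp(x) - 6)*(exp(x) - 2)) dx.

Let u = e^x, du = e^x dx.
The integral becomes ∫ du/((u-2)(u-6)); decompose into partial fractions.

log(exp(x) - 6)/4 - log(exp(x) - 2)/4 + C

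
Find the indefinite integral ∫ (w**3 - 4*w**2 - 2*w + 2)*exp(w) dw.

Use integration by parts with u = w**3 - 4*w**2 - 2*w + 2, dv = exp(w) dw, so v = exp(w).
Apply parts 3 times (tabular method): alternate signs, differentiate u down to 0, integrate dv up.

(w**3 - 7*w**2 + 12*w - 10)*exp(w) + C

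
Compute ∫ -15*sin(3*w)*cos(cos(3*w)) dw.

5*sin(cos(3*w)) + C

Let u = cos(3*w), so du = (-3*sin(3*w)) dw.
Rewriting, the integral becomes 5·∫ cos(u) du = 5·sin(u).
Substituting back, u = cos(3*w).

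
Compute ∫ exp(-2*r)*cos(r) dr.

exp(-2*r)*sin(r)/5 - 2*exp(-2*r)*cos(r)/5 + C

Let I denote the integral. Integrate by parts with u = cos(r), dv = exp(-2*r) dr, so v = -exp(-2*r)/2: I = -exp(-2*r)*cos(r)/2 − (1/2)·∫ exp(-2*r)*sin(r) dr.
Apply parts again with u = sin(r), dv = exp(-2*r) dr: ∫ exp(-2*r)*sin(r) dr = -exp(-2*r)*sin(r)/2 + (1/2)·I. Substituting back brings back I: I = exp(-2*r)*sin(r)/4 - exp(-2*r)*cos(r)/2 − (1/4)·I.
Solving for I: (1 + 1/4)·I equals the remaining terms, so I = (4/5)·(exp(-2*r)*sin(r)/4 - exp(-2*r)*cos(r)/2).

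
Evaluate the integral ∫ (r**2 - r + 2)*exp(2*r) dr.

(r**2 - 2*r + 3)*exp(2*r)/2 + C

Use integration by parts with u = r**2 - r + 2, dv = exp(2*r) dr, so v = exp(2*r)/2.
Apply parts 2 times (tabular method): alternate signs, differentiate u down to 0, integrate dv up.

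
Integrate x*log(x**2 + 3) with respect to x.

x**2*log(x**2 + 3)/2 - x**2/2 + 3*log(x**2 + 3)/2 + C

Let u = x**2 + 3, so du = (2*x) dx.
The integral becomes (1/2)·∫ log(u) du; integrate by parts with u′=log(u), dv′=du.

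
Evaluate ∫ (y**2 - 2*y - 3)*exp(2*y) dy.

Use integration by parts with u = y**2 - 2*y - 3, dv = exp(2*y) dy, so v = exp(2*y)/2.
Apply parts 2 times (tabular method): alternate signs, differentiate u down to 0, integrate dv up.

(2*y**2 - 6*y - 3)*exp(2*y)/4 + C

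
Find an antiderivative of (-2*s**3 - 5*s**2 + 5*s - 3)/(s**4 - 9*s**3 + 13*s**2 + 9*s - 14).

Factor the denominator: (s - 7)*(s - 2)*(s - 1)*(s + 1).
Partial-fraction decomposition: 11/(48*(s + 1)) - 5/(12*(s - 1)) + 29/(15*(s - 2)) - 899/(240*(s - 7)).
Integrate each term: A/(s−a) contributes A·log|s−a|.

-899*log(s - 7)/240 + 29*log(s - 2)/15 - 5*log(s - 1)/12 + 11*log(s + 1)/48 + C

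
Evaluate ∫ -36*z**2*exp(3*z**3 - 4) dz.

-4*exp(3*z**3 - 4) + C

Let u = 3*z**3 - 4, so du = (9*z**2) dz.
Rewriting, the integral becomes -4·∫ e^u du = -4·e^u.
Substituting back, u = 3*z**3 - 4.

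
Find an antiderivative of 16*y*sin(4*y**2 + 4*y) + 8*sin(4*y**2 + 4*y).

Let u = 4*y**2 + 4*y, so du = (8*y + 4) dy.
Rewriting, the integral becomes 2·∫ sin(u) du = 2·-cos(u).
Substituting back, u = 4*y**2 + 4*y.

-2*cos(4*y**2 + 4*y) + C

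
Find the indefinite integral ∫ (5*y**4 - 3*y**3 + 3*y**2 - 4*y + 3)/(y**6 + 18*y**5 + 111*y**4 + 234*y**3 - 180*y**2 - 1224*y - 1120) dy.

log(y - 2)/96 + 18689*log(y + 2)/7200 - 171*log(y + 4)/8 + 257*log(y + 5)/9 - 734*log(y + 7)/75 + 127/(120*y + 240) + C

Factor the denominator: (y - 2)*(y + 2)**2*(y + 4)*(y + 5)*(y + 7).
Partial-fraction decomposition: -734/(75*(y + 7)) + 257/(9*(y + 5)) - 171/(8*(y + 4)) + 18689/(7200*(y + 2)) - 127/(120*(y + 2)**2) + 1/(96*(y - 2)).
Integrate each term; A/(y−a) gives A·log|y−a|; A/(y−a)² gives −A/(y−a).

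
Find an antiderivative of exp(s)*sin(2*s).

Let I denote the integral. Integrate by parts with u = sin(2*s), dv = exp(s) ds, so v = exp(s): I = exp(s)*sin(2*s) − 2·∫ exp(s)*cos(2*s) ds.
Apply parts again with u = cos(2*s), dv = exp(s) ds: ∫ exp(s)*cos(2*s) ds = exp(s)*cos(2*s) + 2·I. Substituting back brings back I: I = exp(s)*sin(2*s) - 2*exp(s)*cos(2*s) − 4·I.
Solving for I: (1 + 4)·I equals the remaining terms, so I = (1/5)·(exp(s)*sin(2*s) - 2*exp(s)*cos(2*s)).

exp(s)*sin(2*s)/5 - 2*exp(s)*cos(2*s)/5 + C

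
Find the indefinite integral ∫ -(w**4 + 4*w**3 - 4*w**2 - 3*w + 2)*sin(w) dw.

Use integration by parts with u = w**4 + 4*w**3 - 4*w**2 - 3*w + 2, dv = -sin(w) dw, so v = cos(w).
Apply parts 4 times (tabular method): alternate signs, differentiate u down to 0, integrate dv up.

w**4*cos(w) - 4*w**3*sin(w) + 4*w**3*cos(w) - 12*w**2*sin(w) - 16*w**2*cos(w) + 32*w*sin(w) - 27*w*cos(w) + 27*sin(w) + 34*cos(w) + C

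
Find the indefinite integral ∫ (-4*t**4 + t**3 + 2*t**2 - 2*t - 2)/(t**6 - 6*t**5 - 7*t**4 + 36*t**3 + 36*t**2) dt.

-2455*log(t - 6)/3024 + 287*log(t - 3)/540 - 3*log(t + 1)/28 + 31*log(t + 2)/80 + 1/(18*t) + C

Factor the denominator: t**2*(t - 6)*(t - 3)*(t + 1)*(t + 2).
Partial-fraction decomposition: 31/(80*(t + 2)) - 3/(28*(t + 1)) + 287/(540*(t - 3)) - 2455/(3024*(t - 6)) - 1/(18*t**2).
Integrate each term; A/(t−a) gives A·log|t−a|; A/(t−a)² gives −A/(t−a).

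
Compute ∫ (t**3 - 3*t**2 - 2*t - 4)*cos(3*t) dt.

Use integration by parts with u = t**3 - 3*t**2 - 2*t - 4, dv = cos(3*t) dt, so v = sin(3*t)/3.
Apply parts 3 times (tabular method): alternate signs, differentiate u down to 0, integrate dv up.

t**3*sin(3*t)/3 - t**2*sin(3*t) + t**2*cos(3*t)/3 - 8*t*sin(3*t)/9 - 2*t*cos(3*t)/3 - 10*sin(3*t)/9 - 8*cos(3*t)/27 + C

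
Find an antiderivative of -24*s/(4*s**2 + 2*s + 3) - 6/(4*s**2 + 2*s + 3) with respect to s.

-3*log(4*s**2 + 2*s + 3) + C

Let u = 4*s**2 + 2*s + 3, so du = (8*s + 2) ds.
Rewriting, the integral becomes -3·∫ 1/u du = -3·log(u).
Substituting back, u = 4*s**2 + 2*s + 3.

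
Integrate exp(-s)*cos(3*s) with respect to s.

3*exp(-s)*sin(3*s)/10 - exp(-s)*cos(3*s)/10 + C

Let I denote the integral. Integrate by parts with u = cos(3*s), dv = exp(-s) ds, so v = -exp(-s): I = -exp(-s)*cos(3*s) − 3·∫ exp(-s)*sin(3*s) ds.
Apply parts again with u = sin(3*s), dv = exp(-s) ds: ∫ exp(-s)*sin(3*s) ds = -exp(-s)*sin(3*s) + 3·I. Substituting back brings back I: I = 3*exp(-s)*sin(3*s) - exp(-s)*cos(3*s) − 9·I.
Solving for I: (1 + 9)·I equals the remaining terms, so I = (1/10)·(3*exp(-s)*sin(3*s) - exp(-s)*cos(3*s)).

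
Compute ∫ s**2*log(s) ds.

s**3*log(s)/3 - s**3/9 + C

Use integration by parts with u = log(s), dv = s**2 ds.
Then du = 1/s ds and v = s**3/3.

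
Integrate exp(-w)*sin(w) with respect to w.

Let I denote the integral. Integrate by parts with u = sin(w), dv = exp(-w) dw, so v = -exp(-w): I = -exp(-w)*sin(w) + ∫ exp(-w)*cos(w) dw.
Apply parts again with u = cos(w), dv = exp(-w) dw: ∫ exp(-w)*cos(w) dw = -exp(-w)*cos(w) − I. Substituting back brings back I: I = -exp(-w)*sin(w) - exp(-w)*cos(w) − I.
Solving for I: (1 + 1)·I equals the remaining terms, so I = (1/2)·(-exp(-w)*sin(w) - exp(-w)*cos(w)).

-exp(-w)*sin(w)/2 - exp(-w)*cos(w)/2 + C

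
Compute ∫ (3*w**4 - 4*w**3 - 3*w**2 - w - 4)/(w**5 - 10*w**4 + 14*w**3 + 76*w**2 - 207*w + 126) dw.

Factor the denominator: (w - 7)*(w - 3)*(w - 2)*(w - 1)*(w + 3).
Partial-fraction decomposition: 323/(1200*(w + 3)) + 3/(16*(w - 1)) - 2/(25*(w - 2)) - 101/(48*(w - 3)) + 1891/(400*(w - 7)).
Integrate each term: A/(w−a) contributes A·log|w−a|.

1891*log(w - 7)/400 - 101*log(w - 3)/48 - 2*log(w - 2)/25 + 3*log(w - 1)/16 + 323*log(w + 3)/1200 + C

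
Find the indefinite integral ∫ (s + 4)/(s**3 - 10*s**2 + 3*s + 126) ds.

11*log(s - 7)/10 - 10*log(s - 6)/9 + log(s + 3)/90 + C

Factor the denominator: (s - 7)*(s - 6)*(s + 3).
Partial-fraction decomposition: 1/(90*(s + 3)) - 10/(9*(s - 6)) + 11/(10*(s - 7)).
Integrate each term: A/(s−a) contributes A·log|s−a|.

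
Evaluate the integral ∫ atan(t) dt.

Use integration by parts with u = arctan(t), dv = dt.
Then du = 1/(t**2 + 1) dt.

t*atan(t) - log(t**2 + 1)/2 + C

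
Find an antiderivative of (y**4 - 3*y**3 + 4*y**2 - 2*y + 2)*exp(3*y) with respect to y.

(27*y**4 - 117*y**3 + 225*y**2 - 204*y + 122)*exp(3*y)/81 + C

Use integration by parts with u = y**4 - 3*y**3 + 4*y**2 - 2*y + 2, dv = exp(3*y) dy, so v = exp(3*y)/3.
Apply parts 4 times (tabular method): alternate signs, differentiate u down to 0, integrate dv up.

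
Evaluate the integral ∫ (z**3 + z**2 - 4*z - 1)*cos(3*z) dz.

z**3*sin(3*z)/3 + z**2*sin(3*z)/3 + z**2*cos(3*z)/3 - 14*z*sin(3*z)/9 + 2*z*cos(3*z)/9 - 11*sin(3*z)/27 - 14*cos(3*z)/27 + C

Use integration by parts with u = z**3 + z**2 - 4*z - 1, dv = cos(3*z) dz, so v = sin(3*z)/3.
Apply parts 3 times (tabular method): alternate signs, differentiate u down to 0, integrate dv up.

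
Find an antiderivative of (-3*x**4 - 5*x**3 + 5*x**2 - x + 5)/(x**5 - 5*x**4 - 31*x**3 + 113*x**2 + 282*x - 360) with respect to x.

Factor the denominator: (x - 6)*(x - 5)*(x - 1)*(x + 3)*(x + 4).
Partial-fraction decomposition: -359/(450*(x + 4)) + 55/(288*(x + 3)) + 1/(400*(x - 1)) + 2375/(288*(x - 5)) - 4789/(450*(x - 6)).
Integrate each term: A/(x−a) contributes A·log|x−a|.

-4789*log(x - 6)/450 + 2375*log(x - 5)/288 + log(x - 1)/400 + 55*log(x + 3)/288 - 359*log(x + 4)/450 + C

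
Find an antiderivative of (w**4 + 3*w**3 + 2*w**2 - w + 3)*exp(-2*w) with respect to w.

Use integration by parts with u = w**4 + 3*w**3 + 2*w**2 - w + 3, dv = exp(-2*w) dw, so v = -exp(-2*w)/2.
Apply parts 4 times (tabular method): alternate signs, differentiate u down to 0, integrate dv up.

(-4*w**4 - 20*w**3 - 38*w**2 - 34*w - 29)*exp(-2*w)/8 + C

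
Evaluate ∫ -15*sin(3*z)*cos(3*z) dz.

Let u = cos(3*z), so du = (-3*sin(3*z)) dz.
Rewriting, the integral becomes 5·∫ u^1 du = 5·u^2/2.
Substituting back, u = cos(3*z).

5*cos(3*z)**2/2 + C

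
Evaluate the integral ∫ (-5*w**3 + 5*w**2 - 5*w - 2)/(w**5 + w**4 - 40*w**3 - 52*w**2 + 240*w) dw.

-log(w)/120 - 233*log(w - 6)/660 + 2*log(w - 2)/21 - 209*log(w + 4)/120 + 773*log(w + 5)/385 + C

Factor the denominator: w*(w - 6)*(w - 2)*(w + 4)*(w + 5).
Partial-fraction decomposition: 773/(385*(w + 5)) - 209/(120*(w + 4)) + 2/(21*(w - 2)) - 233/(660*(w - 6)) - 1/(120*w).
Integrate each term: A/(w−a) contributes A·log|w−a|.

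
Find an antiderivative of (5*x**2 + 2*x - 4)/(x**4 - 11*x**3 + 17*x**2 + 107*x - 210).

51*log(x - 7)/20 - 131*log(x - 5)/48 + 4*log(x - 2)/15 - 7*log(x + 3)/80 + C

Factor the denominator: (x - 7)*(x - 5)*(x - 2)*(x + 3).
Partial-fraction decomposition: -7/(80*(x + 3)) + 4/(15*(x - 2)) - 131/(48*(x - 5)) + 51/(20*(x - 7)).
Integrate each term: A/(x−a) contributes A·log|x−a|.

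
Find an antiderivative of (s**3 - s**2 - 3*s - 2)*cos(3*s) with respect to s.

Use integration by parts with u = s**3 - s**2 - 3*s - 2, dv = cos(3*s) ds, so v = sin(3*s)/3.
Apply parts 3 times (tabular method): alternate signs, differentiate u down to 0, integrate dv up.

s**3*sin(3*s)/3 - s**2*sin(3*s)/3 + s**2*cos(3*s)/3 - 11*s*sin(3*s)/9 - 2*s*cos(3*s)/9 - 16*sin(3*s)/27 - 11*cos(3*s)/27 + C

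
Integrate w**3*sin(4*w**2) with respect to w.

-w**2*cos(4*w**2)/8 + sin(4*w**2)/32 + C

Let u = w², du = 2w dw; rewrite as (1/2)∫ u^1·sin(4u) du.
Now integrate by parts 1 time.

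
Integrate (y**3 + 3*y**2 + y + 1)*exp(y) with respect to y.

Use integration by parts with u = y**3 + 3*y**2 + y + 1, dv = exp(y) dy, so v = exp(y).
Apply parts 3 times (tabular method): alternate signs, differentiate u down to 0, integrate dv up.

(y**3 + y)*exp(y) + C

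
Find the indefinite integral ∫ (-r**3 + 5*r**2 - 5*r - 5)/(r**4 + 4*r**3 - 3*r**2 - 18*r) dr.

5*log(r)/18 - 3*log(r - 2)/50 - 274*log(r + 3)/225 - 82/(15*r + 45) + C

Factor the denominator: r*(r - 2)*(r + 3)**2.
Partial-fraction decomposition: -274/(225*(r + 3)) + 82/(15*(r + 3)**2) - 3/(50*(r - 2)) + 5/(18*r).
Integrate each term; A/(r−a) gives A·log|r−a|; A/(r−a)² gives −A/(r−a).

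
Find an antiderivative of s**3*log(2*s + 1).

Use integration by parts with u = log(2*s + 1), dv = s**3 ds.
Then du = 2/(2*s + 1) ds and v = s**4/4.

s**4*log(2*s + 1)/4 - s**4/16 + s**3/24 - s**2/32 + s/32 - log(2*s + 1)/64 + C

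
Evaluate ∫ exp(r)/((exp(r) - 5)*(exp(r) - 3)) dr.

Let u = e^r, du = e^r dr.
The integral becomes ∫ du/((u-3)(u-5)); decompose into partial fractions.

log(exp(r) - 5)/2 - log(exp(r) - 3)/2 + C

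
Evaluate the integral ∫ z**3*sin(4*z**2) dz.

Let u = z², du = 2z dz; rewrite as (1/2)∫ u^1·sin(4u) du.
Now integrate by parts 1 time.

-z**2*cos(4*z**2)/8 + sin(4*z**2)/32 + C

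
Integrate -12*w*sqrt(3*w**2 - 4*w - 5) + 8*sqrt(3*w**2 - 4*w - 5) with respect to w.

Let u = 3*w**2 - 4*w - 5, so du = (6*w - 4) dw.
Rewriting, the integral becomes -2·∫ √u du = -2·(2/3)u^(3/2).
Substituting back, u = 3*w**2 - 4*w - 5.

-4*(3*w**2 - 4*w - 5)**(3/2)/3 + C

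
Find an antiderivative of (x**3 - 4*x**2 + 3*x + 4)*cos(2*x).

Use integration by parts with u = x**3 - 4*x**2 + 3*x + 4, dv = cos(2*x) dx, so v = sin(2*x)/2.
Apply parts 3 times (tabular method): alternate signs, differentiate u down to 0, integrate dv up.

x**3*sin(2*x)/2 - 2*x**2*sin(2*x) + 3*x**2*cos(2*x)/4 + 3*x*sin(2*x)/4 - 2*x*cos(2*x) + 3*sin(2*x) + 3*cos(2*x)/8 + C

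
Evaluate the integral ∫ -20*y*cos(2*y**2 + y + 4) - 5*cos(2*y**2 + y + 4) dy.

Let u = 2*y**2 + y + 4, so du = (4*y + 1) dy.
Rewriting, the integral becomes -5·∫ cos(u) du = -5·sin(u).
Substituting back, u = 2*y**2 + y + 4.

-5*sin(2*y**2 + y + 4) + C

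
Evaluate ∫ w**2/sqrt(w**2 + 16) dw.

Substitute w = 4·tan(θ), so dw = 4·sec(θ)^2 dθ and the radical becomes sqrt(w**2 + 16) = 4·sec(θ) by the Pythagorean identity.
Integrate the resulting trig expression in θ, then back-substitute tan(θ) = w/4, sec(θ) = sqrt(w**2 + 16)/4 (absorbing any constant into C).

w*sqrt(w**2 + 16)/2 - 8*log(w + sqrt(w**2 + 16)) + C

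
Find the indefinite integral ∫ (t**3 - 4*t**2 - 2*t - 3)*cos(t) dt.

Use integration by parts with u = t**3 - 4*t**2 - 2*t - 3, dv = cos(t) dt, so v = sin(t).
Apply parts 3 times (tabular method): alternate signs, differentiate u down to 0, integrate dv up.

t**3*sin(t) - 4*t**2*sin(t) + 3*t**2*cos(t) - 8*t*sin(t) - 8*t*cos(t) + 5*sin(t) - 8*cos(t) + C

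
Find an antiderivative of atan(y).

y*atan(y) - log(y**2 + 1)/2 + C

Use integration by parts with u = arctan(y), dv = dy.
Then du = 1/(y**2 + 1) dy.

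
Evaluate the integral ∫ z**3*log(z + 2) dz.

Use integration by parts with u = log(z + 2), dv = z**3 dz.
Then du = 1/(z + 2) dz and v = z**4/4.

z**4*log(z + 2)/4 - z**4/16 + z**3/6 - z**2/2 + 2*z - 4*log(z + 2) + C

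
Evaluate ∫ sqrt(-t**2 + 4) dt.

t*sqrt(-t**2 + 4)/2 + 2*asin(t/2) + C

Substitute t = 2·sin(θ), so dt = 2·cos(θ) dθ and the radical becomes sqrt(-t**2 + 4) = 2·cos(θ) by the Pythagorean identity.
Integrate the resulting trig expression in θ, then back-substitute θ = asin(t/2), sin(θ) = t/2, cos(θ) = sqrt(-t**2 + 4)/2 (absorbing any constant into C).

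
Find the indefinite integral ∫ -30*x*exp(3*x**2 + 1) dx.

-5*exp(3*x**2 + 1) + C

Let u = 3*x**2 + 1, so du = (6*x) dx.
Rewriting, the integral becomes -5·∫ e^u du = -5·e^u.
Substituting back, u = 3*x**2 + 1.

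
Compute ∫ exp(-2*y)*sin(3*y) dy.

-2*exp(-2*y)*sin(3*y)/13 - 3*exp(-2*y)*cos(3*y)/13 + C

Let I denote the integral. Integrate by parts with u = sin(3*y), dv = exp(-2*y) dy, so v = -exp(-2*y)/2: I = -exp(-2*y)*sin(3*y)/2 + (3/2)·∫ exp(-2*y)*cos(3*y) dy.
Apply parts again with u = cos(3*y), dv = exp(-2*y) dy: ∫ exp(-2*y)*cos(3*y) dy = -exp(-2*y)*cos(3*y)/2 − (3/2)·I. Substituting back brings back I: I = -exp(-2*y)*sin(3*y)/2 - 3*exp(-2*y)*cos(3*y)/4 − (9/4)·I.
Solving for I: (1 + 9/4)·I equals the remaining terms, so I = (4/13)·(-exp(-2*y)*sin(3*y)/2 - 3*exp(-2*y)*cos(3*y)/4).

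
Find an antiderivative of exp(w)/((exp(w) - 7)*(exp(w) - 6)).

Let u = e^w, du = e^w dw.
The integral becomes ∫ du/((u-7)(u-6)); decompose into partial fractions.

log(exp(w) - 7) - log(exp(w) - 6) + C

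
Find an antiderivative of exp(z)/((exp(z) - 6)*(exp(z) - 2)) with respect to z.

log(exp(z) - 6)/4 - log(exp(z) - 2)/4 + C

Let u = e^z, du = e^z dz.
The integral becomes ∫ du/((u-2)(u-6)); decompose into partial fractions.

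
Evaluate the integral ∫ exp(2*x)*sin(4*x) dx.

Let I denote the integral. Integrate by parts with u = sin(4*x), dv = exp(2*x) dx, so v = exp(2*x)/2: I = exp(2*x)*sin(4*x)/2 − 2·∫ exp(2*x)*cos(4*x) dx.
Apply parts again with u = cos(4*x), dv = exp(2*x) dx: ∫ exp(2*x)*cos(4*x) dx = exp(2*x)*cos(4*x)/2 + 2·I. Substituting back brings back I: I = exp(2*x)*sin(4*x)/2 - exp(2*x)*cos(4*x) − 4·I.
Solving for I: (1 + 4)·I equals the remaining terms, so I = (1/5)·(exp(2*x)*sin(4*x)/2 - exp(2*x)*cos(4*x)).

exp(2*x)*sin(4*x)/10 - exp(2*x)*cos(4*x)/5 + C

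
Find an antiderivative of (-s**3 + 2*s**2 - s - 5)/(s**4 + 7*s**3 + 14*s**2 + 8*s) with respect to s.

-5*log(s)/8 + log(s + 1)/3 + 13*log(s + 2)/4 - 95*log(s + 4)/24 + C

Factor the denominator: s*(s + 1)*(s + 2)*(s + 4).
Partial-fraction decomposition: -95/(24*(s + 4)) + 13/(4*(s + 2)) + 1/(3*(s + 1)) - 5/(8*s).
Integrate each term: A/(s−a) contributes A·log|s−a|.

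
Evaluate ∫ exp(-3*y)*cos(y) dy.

Let I denote the integral. Integrate by parts with u = cos(y), dv = exp(-3*y) dy, so v = -exp(-3*y)/3: I = -exp(-3*y)*cos(y)/3 − (1/3)·∫ exp(-3*y)*sin(y) dy.
Apply parts again with u = sin(y), dv = exp(-3*y) dy: ∫ exp(-3*y)*sin(y) dy = -exp(-3*y)*sin(y)/3 + (1/3)·I. Substituting back brings back I: I = exp(-3*y)*sin(y)/9 - exp(-3*y)*cos(y)/3 − (1/9)·I.
Solving for I: (1 + 1/9)·I equals the remaining terms, so I = (9/10)·(exp(-3*y)*sin(y)/9 - exp(-3*y)*cos(y)/3).

exp(-3*y)*sin(y)/10 - 3*exp(-3*y)*cos(y)/10 + C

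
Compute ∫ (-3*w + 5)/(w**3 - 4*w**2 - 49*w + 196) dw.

-8*log(w - 7)/21 + 7*log(w - 4)/33 + 13*log(w + 7)/77 + C

Factor the denominator: (w - 7)*(w - 4)*(w + 7).
Partial-fraction decomposition: 13/(77*(w + 7)) + 7/(33*(w - 4)) - 8/(21*(w - 7)).
Integrate each term: A/(w−a) contributes A·log|w−a|.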